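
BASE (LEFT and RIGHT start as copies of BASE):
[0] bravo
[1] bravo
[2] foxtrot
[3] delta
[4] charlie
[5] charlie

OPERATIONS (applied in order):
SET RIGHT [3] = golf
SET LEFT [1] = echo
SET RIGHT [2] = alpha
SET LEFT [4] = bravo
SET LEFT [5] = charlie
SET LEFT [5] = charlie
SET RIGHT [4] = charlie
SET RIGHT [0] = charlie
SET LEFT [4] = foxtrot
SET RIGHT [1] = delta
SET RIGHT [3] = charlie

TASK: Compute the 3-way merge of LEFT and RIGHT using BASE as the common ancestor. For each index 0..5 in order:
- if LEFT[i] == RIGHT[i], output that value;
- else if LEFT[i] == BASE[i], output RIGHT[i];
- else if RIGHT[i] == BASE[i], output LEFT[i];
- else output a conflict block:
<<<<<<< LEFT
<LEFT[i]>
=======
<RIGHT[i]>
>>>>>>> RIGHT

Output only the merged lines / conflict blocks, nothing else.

Answer: charlie
<<<<<<< LEFT
echo
=======
delta
>>>>>>> RIGHT
alpha
charlie
foxtrot
charlie

Derivation:
Final LEFT:  [bravo, echo, foxtrot, delta, foxtrot, charlie]
Final RIGHT: [charlie, delta, alpha, charlie, charlie, charlie]
i=0: L=bravo=BASE, R=charlie -> take RIGHT -> charlie
i=1: BASE=bravo L=echo R=delta all differ -> CONFLICT
i=2: L=foxtrot=BASE, R=alpha -> take RIGHT -> alpha
i=3: L=delta=BASE, R=charlie -> take RIGHT -> charlie
i=4: L=foxtrot, R=charlie=BASE -> take LEFT -> foxtrot
i=5: L=charlie R=charlie -> agree -> charlie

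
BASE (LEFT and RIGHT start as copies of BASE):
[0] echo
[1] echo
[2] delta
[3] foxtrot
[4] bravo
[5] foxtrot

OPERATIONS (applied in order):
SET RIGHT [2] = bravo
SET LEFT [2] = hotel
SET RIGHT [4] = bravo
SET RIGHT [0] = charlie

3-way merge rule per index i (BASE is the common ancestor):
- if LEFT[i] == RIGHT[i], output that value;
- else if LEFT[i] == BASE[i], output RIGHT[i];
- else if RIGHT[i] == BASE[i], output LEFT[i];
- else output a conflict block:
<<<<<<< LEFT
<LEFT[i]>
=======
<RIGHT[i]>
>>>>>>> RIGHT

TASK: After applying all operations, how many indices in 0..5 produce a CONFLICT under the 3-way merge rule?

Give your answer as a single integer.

Final LEFT:  [echo, echo, hotel, foxtrot, bravo, foxtrot]
Final RIGHT: [charlie, echo, bravo, foxtrot, bravo, foxtrot]
i=0: L=echo=BASE, R=charlie -> take RIGHT -> charlie
i=1: L=echo R=echo -> agree -> echo
i=2: BASE=delta L=hotel R=bravo all differ -> CONFLICT
i=3: L=foxtrot R=foxtrot -> agree -> foxtrot
i=4: L=bravo R=bravo -> agree -> bravo
i=5: L=foxtrot R=foxtrot -> agree -> foxtrot
Conflict count: 1

Answer: 1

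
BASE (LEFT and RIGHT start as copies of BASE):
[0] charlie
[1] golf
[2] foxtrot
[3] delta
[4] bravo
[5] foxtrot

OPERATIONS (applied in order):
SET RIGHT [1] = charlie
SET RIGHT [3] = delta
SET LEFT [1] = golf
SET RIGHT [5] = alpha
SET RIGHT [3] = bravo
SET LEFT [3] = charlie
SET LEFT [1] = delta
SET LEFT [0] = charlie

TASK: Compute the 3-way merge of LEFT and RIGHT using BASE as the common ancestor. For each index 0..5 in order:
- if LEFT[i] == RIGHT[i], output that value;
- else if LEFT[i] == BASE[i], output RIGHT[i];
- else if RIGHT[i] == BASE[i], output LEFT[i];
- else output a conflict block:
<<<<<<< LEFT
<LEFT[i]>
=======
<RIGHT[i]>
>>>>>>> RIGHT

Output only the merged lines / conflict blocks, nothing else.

Final LEFT:  [charlie, delta, foxtrot, charlie, bravo, foxtrot]
Final RIGHT: [charlie, charlie, foxtrot, bravo, bravo, alpha]
i=0: L=charlie R=charlie -> agree -> charlie
i=1: BASE=golf L=delta R=charlie all differ -> CONFLICT
i=2: L=foxtrot R=foxtrot -> agree -> foxtrot
i=3: BASE=delta L=charlie R=bravo all differ -> CONFLICT
i=4: L=bravo R=bravo -> agree -> bravo
i=5: L=foxtrot=BASE, R=alpha -> take RIGHT -> alpha

Answer: charlie
<<<<<<< LEFT
delta
=======
charlie
>>>>>>> RIGHT
foxtrot
<<<<<<< LEFT
charlie
=======
bravo
>>>>>>> RIGHT
bravo
alpha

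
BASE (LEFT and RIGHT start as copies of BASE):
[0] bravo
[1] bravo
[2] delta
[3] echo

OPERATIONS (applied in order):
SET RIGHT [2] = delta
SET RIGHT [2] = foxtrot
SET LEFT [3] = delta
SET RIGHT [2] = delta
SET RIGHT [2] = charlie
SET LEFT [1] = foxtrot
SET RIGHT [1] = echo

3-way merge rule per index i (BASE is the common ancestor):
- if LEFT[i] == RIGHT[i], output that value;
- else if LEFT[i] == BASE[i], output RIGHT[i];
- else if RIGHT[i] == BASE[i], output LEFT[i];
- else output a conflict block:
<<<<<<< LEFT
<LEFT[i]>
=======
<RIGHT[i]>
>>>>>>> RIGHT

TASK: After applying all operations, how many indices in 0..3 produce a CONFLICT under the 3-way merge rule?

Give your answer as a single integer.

Final LEFT:  [bravo, foxtrot, delta, delta]
Final RIGHT: [bravo, echo, charlie, echo]
i=0: L=bravo R=bravo -> agree -> bravo
i=1: BASE=bravo L=foxtrot R=echo all differ -> CONFLICT
i=2: L=delta=BASE, R=charlie -> take RIGHT -> charlie
i=3: L=delta, R=echo=BASE -> take LEFT -> delta
Conflict count: 1

Answer: 1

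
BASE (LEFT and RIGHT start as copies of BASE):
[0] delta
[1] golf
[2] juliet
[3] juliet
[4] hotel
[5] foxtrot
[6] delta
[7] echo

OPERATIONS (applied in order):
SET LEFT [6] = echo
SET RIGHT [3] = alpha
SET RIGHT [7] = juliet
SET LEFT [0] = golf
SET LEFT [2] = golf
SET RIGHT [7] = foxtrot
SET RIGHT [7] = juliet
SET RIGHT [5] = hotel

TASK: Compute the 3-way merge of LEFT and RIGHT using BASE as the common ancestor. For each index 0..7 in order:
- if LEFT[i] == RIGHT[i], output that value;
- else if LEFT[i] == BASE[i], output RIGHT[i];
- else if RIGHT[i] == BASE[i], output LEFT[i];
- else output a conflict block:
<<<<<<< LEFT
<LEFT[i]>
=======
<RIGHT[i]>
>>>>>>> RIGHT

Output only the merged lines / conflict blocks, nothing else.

Answer: golf
golf
golf
alpha
hotel
hotel
echo
juliet

Derivation:
Final LEFT:  [golf, golf, golf, juliet, hotel, foxtrot, echo, echo]
Final RIGHT: [delta, golf, juliet, alpha, hotel, hotel, delta, juliet]
i=0: L=golf, R=delta=BASE -> take LEFT -> golf
i=1: L=golf R=golf -> agree -> golf
i=2: L=golf, R=juliet=BASE -> take LEFT -> golf
i=3: L=juliet=BASE, R=alpha -> take RIGHT -> alpha
i=4: L=hotel R=hotel -> agree -> hotel
i=5: L=foxtrot=BASE, R=hotel -> take RIGHT -> hotel
i=6: L=echo, R=delta=BASE -> take LEFT -> echo
i=7: L=echo=BASE, R=juliet -> take RIGHT -> juliet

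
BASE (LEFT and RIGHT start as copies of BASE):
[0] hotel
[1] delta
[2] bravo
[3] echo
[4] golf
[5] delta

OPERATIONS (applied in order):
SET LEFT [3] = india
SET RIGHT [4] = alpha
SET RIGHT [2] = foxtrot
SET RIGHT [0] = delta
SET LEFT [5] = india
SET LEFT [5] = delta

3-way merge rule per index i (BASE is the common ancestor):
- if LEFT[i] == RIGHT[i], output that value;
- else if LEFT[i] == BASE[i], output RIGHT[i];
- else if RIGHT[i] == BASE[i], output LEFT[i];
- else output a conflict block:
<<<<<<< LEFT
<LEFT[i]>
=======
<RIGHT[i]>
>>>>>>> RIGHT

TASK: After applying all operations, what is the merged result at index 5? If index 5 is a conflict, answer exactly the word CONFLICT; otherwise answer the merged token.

Answer: delta

Derivation:
Final LEFT:  [hotel, delta, bravo, india, golf, delta]
Final RIGHT: [delta, delta, foxtrot, echo, alpha, delta]
i=0: L=hotel=BASE, R=delta -> take RIGHT -> delta
i=1: L=delta R=delta -> agree -> delta
i=2: L=bravo=BASE, R=foxtrot -> take RIGHT -> foxtrot
i=3: L=india, R=echo=BASE -> take LEFT -> india
i=4: L=golf=BASE, R=alpha -> take RIGHT -> alpha
i=5: L=delta R=delta -> agree -> delta
Index 5 -> delta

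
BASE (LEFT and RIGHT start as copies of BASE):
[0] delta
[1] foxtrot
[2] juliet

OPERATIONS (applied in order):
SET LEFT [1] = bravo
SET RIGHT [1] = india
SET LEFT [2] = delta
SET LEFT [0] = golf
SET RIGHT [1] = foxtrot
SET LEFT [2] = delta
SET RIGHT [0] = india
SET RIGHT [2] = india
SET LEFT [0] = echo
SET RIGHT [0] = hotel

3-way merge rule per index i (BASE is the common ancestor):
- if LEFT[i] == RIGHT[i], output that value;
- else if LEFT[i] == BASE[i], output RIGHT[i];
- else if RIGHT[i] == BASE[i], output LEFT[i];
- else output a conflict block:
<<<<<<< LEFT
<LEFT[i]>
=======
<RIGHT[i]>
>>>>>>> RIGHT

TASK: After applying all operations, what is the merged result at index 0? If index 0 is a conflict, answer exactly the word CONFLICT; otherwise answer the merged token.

Final LEFT:  [echo, bravo, delta]
Final RIGHT: [hotel, foxtrot, india]
i=0: BASE=delta L=echo R=hotel all differ -> CONFLICT
i=1: L=bravo, R=foxtrot=BASE -> take LEFT -> bravo
i=2: BASE=juliet L=delta R=india all differ -> CONFLICT
Index 0 -> CONFLICT

Answer: CONFLICT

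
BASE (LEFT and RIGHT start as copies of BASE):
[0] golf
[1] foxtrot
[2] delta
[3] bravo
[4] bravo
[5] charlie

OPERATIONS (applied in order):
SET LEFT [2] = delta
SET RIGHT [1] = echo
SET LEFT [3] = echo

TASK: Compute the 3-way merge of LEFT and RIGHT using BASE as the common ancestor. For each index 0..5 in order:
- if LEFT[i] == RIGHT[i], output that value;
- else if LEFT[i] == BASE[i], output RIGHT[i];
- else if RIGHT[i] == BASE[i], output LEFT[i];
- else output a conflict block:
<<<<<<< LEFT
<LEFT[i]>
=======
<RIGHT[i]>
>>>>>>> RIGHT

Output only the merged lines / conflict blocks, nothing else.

Final LEFT:  [golf, foxtrot, delta, echo, bravo, charlie]
Final RIGHT: [golf, echo, delta, bravo, bravo, charlie]
i=0: L=golf R=golf -> agree -> golf
i=1: L=foxtrot=BASE, R=echo -> take RIGHT -> echo
i=2: L=delta R=delta -> agree -> delta
i=3: L=echo, R=bravo=BASE -> take LEFT -> echo
i=4: L=bravo R=bravo -> agree -> bravo
i=5: L=charlie R=charlie -> agree -> charlie

Answer: golf
echo
delta
echo
bravo
charlie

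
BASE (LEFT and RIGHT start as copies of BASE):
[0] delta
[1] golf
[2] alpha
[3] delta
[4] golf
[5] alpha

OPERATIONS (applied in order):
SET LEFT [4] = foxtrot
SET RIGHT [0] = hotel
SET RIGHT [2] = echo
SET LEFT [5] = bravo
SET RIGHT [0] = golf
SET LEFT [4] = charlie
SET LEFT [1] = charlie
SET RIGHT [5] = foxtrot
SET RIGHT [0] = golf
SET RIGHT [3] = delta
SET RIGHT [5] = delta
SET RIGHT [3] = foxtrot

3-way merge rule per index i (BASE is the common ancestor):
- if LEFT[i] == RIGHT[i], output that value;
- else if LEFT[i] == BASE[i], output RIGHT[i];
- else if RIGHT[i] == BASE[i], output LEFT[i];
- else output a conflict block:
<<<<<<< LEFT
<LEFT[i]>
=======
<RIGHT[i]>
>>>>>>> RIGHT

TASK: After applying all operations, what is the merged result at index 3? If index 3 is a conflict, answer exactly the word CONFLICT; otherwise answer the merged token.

Final LEFT:  [delta, charlie, alpha, delta, charlie, bravo]
Final RIGHT: [golf, golf, echo, foxtrot, golf, delta]
i=0: L=delta=BASE, R=golf -> take RIGHT -> golf
i=1: L=charlie, R=golf=BASE -> take LEFT -> charlie
i=2: L=alpha=BASE, R=echo -> take RIGHT -> echo
i=3: L=delta=BASE, R=foxtrot -> take RIGHT -> foxtrot
i=4: L=charlie, R=golf=BASE -> take LEFT -> charlie
i=5: BASE=alpha L=bravo R=delta all differ -> CONFLICT
Index 3 -> foxtrot

Answer: foxtrot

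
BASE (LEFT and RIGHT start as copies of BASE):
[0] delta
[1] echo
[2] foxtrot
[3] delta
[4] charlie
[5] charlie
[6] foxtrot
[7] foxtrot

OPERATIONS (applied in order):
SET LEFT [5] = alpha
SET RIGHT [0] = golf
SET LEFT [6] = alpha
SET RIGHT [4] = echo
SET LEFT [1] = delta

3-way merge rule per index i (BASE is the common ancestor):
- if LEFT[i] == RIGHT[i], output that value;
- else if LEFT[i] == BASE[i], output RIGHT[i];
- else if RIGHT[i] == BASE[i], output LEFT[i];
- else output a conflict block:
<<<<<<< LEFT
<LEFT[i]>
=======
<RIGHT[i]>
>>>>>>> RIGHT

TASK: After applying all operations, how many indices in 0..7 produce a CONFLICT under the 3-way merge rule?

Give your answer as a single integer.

Answer: 0

Derivation:
Final LEFT:  [delta, delta, foxtrot, delta, charlie, alpha, alpha, foxtrot]
Final RIGHT: [golf, echo, foxtrot, delta, echo, charlie, foxtrot, foxtrot]
i=0: L=delta=BASE, R=golf -> take RIGHT -> golf
i=1: L=delta, R=echo=BASE -> take LEFT -> delta
i=2: L=foxtrot R=foxtrot -> agree -> foxtrot
i=3: L=delta R=delta -> agree -> delta
i=4: L=charlie=BASE, R=echo -> take RIGHT -> echo
i=5: L=alpha, R=charlie=BASE -> take LEFT -> alpha
i=6: L=alpha, R=foxtrot=BASE -> take LEFT -> alpha
i=7: L=foxtrot R=foxtrot -> agree -> foxtrot
Conflict count: 0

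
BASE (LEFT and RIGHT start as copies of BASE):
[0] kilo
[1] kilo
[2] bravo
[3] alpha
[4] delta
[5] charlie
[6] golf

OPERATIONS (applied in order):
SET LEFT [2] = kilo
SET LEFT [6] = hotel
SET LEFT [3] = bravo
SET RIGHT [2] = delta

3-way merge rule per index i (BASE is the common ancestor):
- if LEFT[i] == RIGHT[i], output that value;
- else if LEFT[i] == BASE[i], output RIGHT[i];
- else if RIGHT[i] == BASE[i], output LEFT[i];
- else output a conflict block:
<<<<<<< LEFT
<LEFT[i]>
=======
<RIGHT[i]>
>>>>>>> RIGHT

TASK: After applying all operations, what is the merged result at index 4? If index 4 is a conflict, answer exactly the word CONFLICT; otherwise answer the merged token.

Final LEFT:  [kilo, kilo, kilo, bravo, delta, charlie, hotel]
Final RIGHT: [kilo, kilo, delta, alpha, delta, charlie, golf]
i=0: L=kilo R=kilo -> agree -> kilo
i=1: L=kilo R=kilo -> agree -> kilo
i=2: BASE=bravo L=kilo R=delta all differ -> CONFLICT
i=3: L=bravo, R=alpha=BASE -> take LEFT -> bravo
i=4: L=delta R=delta -> agree -> delta
i=5: L=charlie R=charlie -> agree -> charlie
i=6: L=hotel, R=golf=BASE -> take LEFT -> hotel
Index 4 -> delta

Answer: delta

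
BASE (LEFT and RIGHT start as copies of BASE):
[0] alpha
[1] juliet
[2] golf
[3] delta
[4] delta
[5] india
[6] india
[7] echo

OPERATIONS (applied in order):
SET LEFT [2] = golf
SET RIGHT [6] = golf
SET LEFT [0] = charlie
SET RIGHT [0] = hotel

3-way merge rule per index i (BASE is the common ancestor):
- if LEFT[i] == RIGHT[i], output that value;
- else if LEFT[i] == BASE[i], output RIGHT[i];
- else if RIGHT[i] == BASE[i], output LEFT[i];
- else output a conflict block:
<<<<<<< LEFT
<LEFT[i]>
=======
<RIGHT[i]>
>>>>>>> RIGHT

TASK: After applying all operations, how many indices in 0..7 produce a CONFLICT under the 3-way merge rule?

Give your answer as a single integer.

Answer: 1

Derivation:
Final LEFT:  [charlie, juliet, golf, delta, delta, india, india, echo]
Final RIGHT: [hotel, juliet, golf, delta, delta, india, golf, echo]
i=0: BASE=alpha L=charlie R=hotel all differ -> CONFLICT
i=1: L=juliet R=juliet -> agree -> juliet
i=2: L=golf R=golf -> agree -> golf
i=3: L=delta R=delta -> agree -> delta
i=4: L=delta R=delta -> agree -> delta
i=5: L=india R=india -> agree -> india
i=6: L=india=BASE, R=golf -> take RIGHT -> golf
i=7: L=echo R=echo -> agree -> echo
Conflict count: 1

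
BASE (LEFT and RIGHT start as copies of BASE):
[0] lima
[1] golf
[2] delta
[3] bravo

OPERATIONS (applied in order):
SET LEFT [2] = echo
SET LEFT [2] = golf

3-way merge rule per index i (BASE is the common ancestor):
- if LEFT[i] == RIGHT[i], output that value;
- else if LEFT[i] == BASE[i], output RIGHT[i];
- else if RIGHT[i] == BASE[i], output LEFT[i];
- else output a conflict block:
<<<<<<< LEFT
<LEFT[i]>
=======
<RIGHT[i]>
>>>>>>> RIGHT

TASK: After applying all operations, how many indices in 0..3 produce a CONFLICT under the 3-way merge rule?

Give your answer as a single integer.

Answer: 0

Derivation:
Final LEFT:  [lima, golf, golf, bravo]
Final RIGHT: [lima, golf, delta, bravo]
i=0: L=lima R=lima -> agree -> lima
i=1: L=golf R=golf -> agree -> golf
i=2: L=golf, R=delta=BASE -> take LEFT -> golf
i=3: L=bravo R=bravo -> agree -> bravo
Conflict count: 0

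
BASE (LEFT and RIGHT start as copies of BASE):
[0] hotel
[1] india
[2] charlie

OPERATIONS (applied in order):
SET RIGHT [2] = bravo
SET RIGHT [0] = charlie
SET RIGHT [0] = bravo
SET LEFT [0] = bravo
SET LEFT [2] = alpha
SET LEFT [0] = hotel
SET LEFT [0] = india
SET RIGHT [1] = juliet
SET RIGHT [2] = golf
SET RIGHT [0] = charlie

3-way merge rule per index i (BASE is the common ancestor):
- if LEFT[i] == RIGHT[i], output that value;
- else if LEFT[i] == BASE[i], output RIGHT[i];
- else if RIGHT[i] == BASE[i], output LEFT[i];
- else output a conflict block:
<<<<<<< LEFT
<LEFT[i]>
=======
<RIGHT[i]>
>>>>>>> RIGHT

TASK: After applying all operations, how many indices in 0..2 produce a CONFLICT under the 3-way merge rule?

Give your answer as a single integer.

Answer: 2

Derivation:
Final LEFT:  [india, india, alpha]
Final RIGHT: [charlie, juliet, golf]
i=0: BASE=hotel L=india R=charlie all differ -> CONFLICT
i=1: L=india=BASE, R=juliet -> take RIGHT -> juliet
i=2: BASE=charlie L=alpha R=golf all differ -> CONFLICT
Conflict count: 2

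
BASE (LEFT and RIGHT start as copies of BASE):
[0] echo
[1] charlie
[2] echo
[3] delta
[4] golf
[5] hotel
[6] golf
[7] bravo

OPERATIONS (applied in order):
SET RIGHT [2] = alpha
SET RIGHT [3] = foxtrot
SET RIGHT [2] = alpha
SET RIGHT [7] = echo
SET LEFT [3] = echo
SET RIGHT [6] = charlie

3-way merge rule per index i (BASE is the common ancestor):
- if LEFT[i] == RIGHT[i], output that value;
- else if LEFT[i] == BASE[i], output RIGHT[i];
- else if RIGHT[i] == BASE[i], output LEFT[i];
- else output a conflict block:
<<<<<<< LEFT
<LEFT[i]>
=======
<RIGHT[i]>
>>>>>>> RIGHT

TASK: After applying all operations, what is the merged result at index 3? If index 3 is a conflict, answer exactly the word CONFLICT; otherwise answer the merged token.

Answer: CONFLICT

Derivation:
Final LEFT:  [echo, charlie, echo, echo, golf, hotel, golf, bravo]
Final RIGHT: [echo, charlie, alpha, foxtrot, golf, hotel, charlie, echo]
i=0: L=echo R=echo -> agree -> echo
i=1: L=charlie R=charlie -> agree -> charlie
i=2: L=echo=BASE, R=alpha -> take RIGHT -> alpha
i=3: BASE=delta L=echo R=foxtrot all differ -> CONFLICT
i=4: L=golf R=golf -> agree -> golf
i=5: L=hotel R=hotel -> agree -> hotel
i=6: L=golf=BASE, R=charlie -> take RIGHT -> charlie
i=7: L=bravo=BASE, R=echo -> take RIGHT -> echo
Index 3 -> CONFLICT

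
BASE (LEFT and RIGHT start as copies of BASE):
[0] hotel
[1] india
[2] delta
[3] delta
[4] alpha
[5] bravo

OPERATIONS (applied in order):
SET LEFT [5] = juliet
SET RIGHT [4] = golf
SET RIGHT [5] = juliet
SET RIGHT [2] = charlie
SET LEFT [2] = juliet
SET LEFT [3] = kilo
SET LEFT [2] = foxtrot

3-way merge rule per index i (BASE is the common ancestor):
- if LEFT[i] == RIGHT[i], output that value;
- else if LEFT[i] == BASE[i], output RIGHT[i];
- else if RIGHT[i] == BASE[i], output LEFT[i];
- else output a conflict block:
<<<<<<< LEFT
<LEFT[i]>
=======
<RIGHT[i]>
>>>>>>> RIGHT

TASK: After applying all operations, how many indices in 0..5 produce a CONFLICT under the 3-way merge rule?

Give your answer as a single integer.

Final LEFT:  [hotel, india, foxtrot, kilo, alpha, juliet]
Final RIGHT: [hotel, india, charlie, delta, golf, juliet]
i=0: L=hotel R=hotel -> agree -> hotel
i=1: L=india R=india -> agree -> india
i=2: BASE=delta L=foxtrot R=charlie all differ -> CONFLICT
i=3: L=kilo, R=delta=BASE -> take LEFT -> kilo
i=4: L=alpha=BASE, R=golf -> take RIGHT -> golf
i=5: L=juliet R=juliet -> agree -> juliet
Conflict count: 1

Answer: 1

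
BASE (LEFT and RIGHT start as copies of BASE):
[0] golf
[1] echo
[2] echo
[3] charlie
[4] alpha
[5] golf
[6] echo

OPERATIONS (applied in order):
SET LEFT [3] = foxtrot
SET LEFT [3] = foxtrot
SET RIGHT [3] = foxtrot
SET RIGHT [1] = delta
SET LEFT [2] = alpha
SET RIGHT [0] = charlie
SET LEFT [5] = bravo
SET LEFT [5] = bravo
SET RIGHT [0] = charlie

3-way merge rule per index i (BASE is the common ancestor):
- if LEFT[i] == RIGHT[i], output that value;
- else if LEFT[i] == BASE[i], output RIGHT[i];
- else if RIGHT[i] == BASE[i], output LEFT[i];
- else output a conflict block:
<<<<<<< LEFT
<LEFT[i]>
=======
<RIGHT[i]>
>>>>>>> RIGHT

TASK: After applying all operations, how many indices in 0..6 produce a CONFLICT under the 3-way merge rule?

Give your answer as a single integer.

Final LEFT:  [golf, echo, alpha, foxtrot, alpha, bravo, echo]
Final RIGHT: [charlie, delta, echo, foxtrot, alpha, golf, echo]
i=0: L=golf=BASE, R=charlie -> take RIGHT -> charlie
i=1: L=echo=BASE, R=delta -> take RIGHT -> delta
i=2: L=alpha, R=echo=BASE -> take LEFT -> alpha
i=3: L=foxtrot R=foxtrot -> agree -> foxtrot
i=4: L=alpha R=alpha -> agree -> alpha
i=5: L=bravo, R=golf=BASE -> take LEFT -> bravo
i=6: L=echo R=echo -> agree -> echo
Conflict count: 0

Answer: 0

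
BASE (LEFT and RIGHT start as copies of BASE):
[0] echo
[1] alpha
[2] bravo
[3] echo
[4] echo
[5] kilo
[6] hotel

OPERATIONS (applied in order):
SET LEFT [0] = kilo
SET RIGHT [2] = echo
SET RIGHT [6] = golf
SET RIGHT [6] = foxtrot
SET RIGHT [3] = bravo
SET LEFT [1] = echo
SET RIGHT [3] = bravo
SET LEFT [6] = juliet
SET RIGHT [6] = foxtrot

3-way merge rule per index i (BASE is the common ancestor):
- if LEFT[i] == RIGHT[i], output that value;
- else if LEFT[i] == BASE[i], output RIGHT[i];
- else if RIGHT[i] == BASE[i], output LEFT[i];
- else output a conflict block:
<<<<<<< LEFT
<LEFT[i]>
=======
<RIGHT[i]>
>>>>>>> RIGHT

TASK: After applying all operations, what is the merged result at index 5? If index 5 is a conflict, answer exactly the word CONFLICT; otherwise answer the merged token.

Final LEFT:  [kilo, echo, bravo, echo, echo, kilo, juliet]
Final RIGHT: [echo, alpha, echo, bravo, echo, kilo, foxtrot]
i=0: L=kilo, R=echo=BASE -> take LEFT -> kilo
i=1: L=echo, R=alpha=BASE -> take LEFT -> echo
i=2: L=bravo=BASE, R=echo -> take RIGHT -> echo
i=3: L=echo=BASE, R=bravo -> take RIGHT -> bravo
i=4: L=echo R=echo -> agree -> echo
i=5: L=kilo R=kilo -> agree -> kilo
i=6: BASE=hotel L=juliet R=foxtrot all differ -> CONFLICT
Index 5 -> kilo

Answer: kilo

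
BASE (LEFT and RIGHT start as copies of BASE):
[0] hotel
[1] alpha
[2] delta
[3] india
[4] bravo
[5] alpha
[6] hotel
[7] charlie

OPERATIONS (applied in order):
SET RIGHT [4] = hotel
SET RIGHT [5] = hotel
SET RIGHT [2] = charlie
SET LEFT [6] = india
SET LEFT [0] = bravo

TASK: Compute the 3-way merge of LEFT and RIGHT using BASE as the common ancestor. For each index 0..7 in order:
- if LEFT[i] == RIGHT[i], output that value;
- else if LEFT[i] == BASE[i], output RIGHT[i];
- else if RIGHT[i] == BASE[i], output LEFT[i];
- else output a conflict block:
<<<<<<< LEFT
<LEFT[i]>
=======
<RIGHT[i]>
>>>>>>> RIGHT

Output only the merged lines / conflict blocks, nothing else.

Final LEFT:  [bravo, alpha, delta, india, bravo, alpha, india, charlie]
Final RIGHT: [hotel, alpha, charlie, india, hotel, hotel, hotel, charlie]
i=0: L=bravo, R=hotel=BASE -> take LEFT -> bravo
i=1: L=alpha R=alpha -> agree -> alpha
i=2: L=delta=BASE, R=charlie -> take RIGHT -> charlie
i=3: L=india R=india -> agree -> india
i=4: L=bravo=BASE, R=hotel -> take RIGHT -> hotel
i=5: L=alpha=BASE, R=hotel -> take RIGHT -> hotel
i=6: L=india, R=hotel=BASE -> take LEFT -> india
i=7: L=charlie R=charlie -> agree -> charlie

Answer: bravo
alpha
charlie
india
hotel
hotel
india
charlie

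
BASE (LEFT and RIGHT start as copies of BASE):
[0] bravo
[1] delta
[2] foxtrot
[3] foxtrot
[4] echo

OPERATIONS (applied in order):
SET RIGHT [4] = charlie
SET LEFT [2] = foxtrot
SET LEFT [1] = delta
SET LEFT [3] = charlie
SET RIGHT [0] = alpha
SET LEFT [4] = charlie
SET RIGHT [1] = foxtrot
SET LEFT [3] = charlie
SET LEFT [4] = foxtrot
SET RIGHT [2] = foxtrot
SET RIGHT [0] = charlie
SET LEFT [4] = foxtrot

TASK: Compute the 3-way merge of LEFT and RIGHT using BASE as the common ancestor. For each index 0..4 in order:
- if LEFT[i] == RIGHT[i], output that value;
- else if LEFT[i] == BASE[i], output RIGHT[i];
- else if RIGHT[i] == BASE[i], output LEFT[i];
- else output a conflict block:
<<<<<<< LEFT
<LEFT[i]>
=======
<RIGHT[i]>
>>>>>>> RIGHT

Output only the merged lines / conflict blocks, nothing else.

Answer: charlie
foxtrot
foxtrot
charlie
<<<<<<< LEFT
foxtrot
=======
charlie
>>>>>>> RIGHT

Derivation:
Final LEFT:  [bravo, delta, foxtrot, charlie, foxtrot]
Final RIGHT: [charlie, foxtrot, foxtrot, foxtrot, charlie]
i=0: L=bravo=BASE, R=charlie -> take RIGHT -> charlie
i=1: L=delta=BASE, R=foxtrot -> take RIGHT -> foxtrot
i=2: L=foxtrot R=foxtrot -> agree -> foxtrot
i=3: L=charlie, R=foxtrot=BASE -> take LEFT -> charlie
i=4: BASE=echo L=foxtrot R=charlie all differ -> CONFLICT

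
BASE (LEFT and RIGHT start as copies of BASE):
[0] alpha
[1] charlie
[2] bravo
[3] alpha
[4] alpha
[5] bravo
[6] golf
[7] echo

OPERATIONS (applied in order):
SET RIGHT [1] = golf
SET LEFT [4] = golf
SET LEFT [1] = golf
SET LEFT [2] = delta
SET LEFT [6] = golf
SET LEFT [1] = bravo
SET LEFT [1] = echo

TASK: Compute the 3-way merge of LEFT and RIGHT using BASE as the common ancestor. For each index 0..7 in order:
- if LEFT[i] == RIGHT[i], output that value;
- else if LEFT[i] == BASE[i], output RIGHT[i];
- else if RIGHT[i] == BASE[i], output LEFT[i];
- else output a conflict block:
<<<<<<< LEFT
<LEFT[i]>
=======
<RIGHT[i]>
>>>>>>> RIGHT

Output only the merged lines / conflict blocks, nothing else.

Final LEFT:  [alpha, echo, delta, alpha, golf, bravo, golf, echo]
Final RIGHT: [alpha, golf, bravo, alpha, alpha, bravo, golf, echo]
i=0: L=alpha R=alpha -> agree -> alpha
i=1: BASE=charlie L=echo R=golf all differ -> CONFLICT
i=2: L=delta, R=bravo=BASE -> take LEFT -> delta
i=3: L=alpha R=alpha -> agree -> alpha
i=4: L=golf, R=alpha=BASE -> take LEFT -> golf
i=5: L=bravo R=bravo -> agree -> bravo
i=6: L=golf R=golf -> agree -> golf
i=7: L=echo R=echo -> agree -> echo

Answer: alpha
<<<<<<< LEFT
echo
=======
golf
>>>>>>> RIGHT
delta
alpha
golf
bravo
golf
echo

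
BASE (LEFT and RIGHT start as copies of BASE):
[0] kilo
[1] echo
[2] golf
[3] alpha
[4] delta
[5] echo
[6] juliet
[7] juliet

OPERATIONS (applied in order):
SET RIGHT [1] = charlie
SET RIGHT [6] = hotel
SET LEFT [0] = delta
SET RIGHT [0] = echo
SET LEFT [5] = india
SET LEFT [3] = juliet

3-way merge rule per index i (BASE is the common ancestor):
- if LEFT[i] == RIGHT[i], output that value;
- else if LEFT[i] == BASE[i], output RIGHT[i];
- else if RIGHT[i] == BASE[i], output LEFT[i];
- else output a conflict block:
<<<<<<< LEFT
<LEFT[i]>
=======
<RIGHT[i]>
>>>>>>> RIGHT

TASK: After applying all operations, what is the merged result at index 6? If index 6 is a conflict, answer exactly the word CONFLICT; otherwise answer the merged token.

Answer: hotel

Derivation:
Final LEFT:  [delta, echo, golf, juliet, delta, india, juliet, juliet]
Final RIGHT: [echo, charlie, golf, alpha, delta, echo, hotel, juliet]
i=0: BASE=kilo L=delta R=echo all differ -> CONFLICT
i=1: L=echo=BASE, R=charlie -> take RIGHT -> charlie
i=2: L=golf R=golf -> agree -> golf
i=3: L=juliet, R=alpha=BASE -> take LEFT -> juliet
i=4: L=delta R=delta -> agree -> delta
i=5: L=india, R=echo=BASE -> take LEFT -> india
i=6: L=juliet=BASE, R=hotel -> take RIGHT -> hotel
i=7: L=juliet R=juliet -> agree -> juliet
Index 6 -> hotel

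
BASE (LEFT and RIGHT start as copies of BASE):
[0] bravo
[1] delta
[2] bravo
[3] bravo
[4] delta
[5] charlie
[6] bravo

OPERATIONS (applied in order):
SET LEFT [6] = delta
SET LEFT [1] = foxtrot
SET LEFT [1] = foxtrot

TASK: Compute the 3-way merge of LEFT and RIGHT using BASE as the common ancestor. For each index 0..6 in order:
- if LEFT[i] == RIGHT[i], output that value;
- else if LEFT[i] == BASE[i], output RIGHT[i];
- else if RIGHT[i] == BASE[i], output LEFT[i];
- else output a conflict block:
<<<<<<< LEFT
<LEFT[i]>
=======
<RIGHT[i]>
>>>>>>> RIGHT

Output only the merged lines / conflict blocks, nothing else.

Final LEFT:  [bravo, foxtrot, bravo, bravo, delta, charlie, delta]
Final RIGHT: [bravo, delta, bravo, bravo, delta, charlie, bravo]
i=0: L=bravo R=bravo -> agree -> bravo
i=1: L=foxtrot, R=delta=BASE -> take LEFT -> foxtrot
i=2: L=bravo R=bravo -> agree -> bravo
i=3: L=bravo R=bravo -> agree -> bravo
i=4: L=delta R=delta -> agree -> delta
i=5: L=charlie R=charlie -> agree -> charlie
i=6: L=delta, R=bravo=BASE -> take LEFT -> delta

Answer: bravo
foxtrot
bravo
bravo
delta
charlie
delta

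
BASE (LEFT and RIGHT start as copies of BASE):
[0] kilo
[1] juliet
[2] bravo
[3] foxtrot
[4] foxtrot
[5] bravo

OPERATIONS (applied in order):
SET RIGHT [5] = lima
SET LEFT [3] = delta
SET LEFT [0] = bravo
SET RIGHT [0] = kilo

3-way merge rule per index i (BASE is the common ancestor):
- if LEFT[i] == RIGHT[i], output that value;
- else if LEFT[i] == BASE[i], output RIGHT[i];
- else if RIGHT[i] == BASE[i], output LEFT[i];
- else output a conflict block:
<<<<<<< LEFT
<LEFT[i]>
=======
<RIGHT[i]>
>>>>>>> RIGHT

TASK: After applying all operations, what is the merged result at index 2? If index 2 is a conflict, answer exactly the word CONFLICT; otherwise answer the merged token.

Answer: bravo

Derivation:
Final LEFT:  [bravo, juliet, bravo, delta, foxtrot, bravo]
Final RIGHT: [kilo, juliet, bravo, foxtrot, foxtrot, lima]
i=0: L=bravo, R=kilo=BASE -> take LEFT -> bravo
i=1: L=juliet R=juliet -> agree -> juliet
i=2: L=bravo R=bravo -> agree -> bravo
i=3: L=delta, R=foxtrot=BASE -> take LEFT -> delta
i=4: L=foxtrot R=foxtrot -> agree -> foxtrot
i=5: L=bravo=BASE, R=lima -> take RIGHT -> lima
Index 2 -> bravo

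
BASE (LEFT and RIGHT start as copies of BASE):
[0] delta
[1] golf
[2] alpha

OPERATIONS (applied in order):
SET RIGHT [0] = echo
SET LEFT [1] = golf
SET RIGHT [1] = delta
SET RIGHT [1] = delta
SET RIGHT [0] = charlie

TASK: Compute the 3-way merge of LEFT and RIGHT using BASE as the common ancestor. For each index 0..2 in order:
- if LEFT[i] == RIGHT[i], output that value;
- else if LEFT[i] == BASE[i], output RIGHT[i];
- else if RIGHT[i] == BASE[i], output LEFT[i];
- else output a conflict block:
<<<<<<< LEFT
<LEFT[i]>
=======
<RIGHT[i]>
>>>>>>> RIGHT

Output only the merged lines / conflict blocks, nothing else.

Final LEFT:  [delta, golf, alpha]
Final RIGHT: [charlie, delta, alpha]
i=0: L=delta=BASE, R=charlie -> take RIGHT -> charlie
i=1: L=golf=BASE, R=delta -> take RIGHT -> delta
i=2: L=alpha R=alpha -> agree -> alpha

Answer: charlie
delta
alpha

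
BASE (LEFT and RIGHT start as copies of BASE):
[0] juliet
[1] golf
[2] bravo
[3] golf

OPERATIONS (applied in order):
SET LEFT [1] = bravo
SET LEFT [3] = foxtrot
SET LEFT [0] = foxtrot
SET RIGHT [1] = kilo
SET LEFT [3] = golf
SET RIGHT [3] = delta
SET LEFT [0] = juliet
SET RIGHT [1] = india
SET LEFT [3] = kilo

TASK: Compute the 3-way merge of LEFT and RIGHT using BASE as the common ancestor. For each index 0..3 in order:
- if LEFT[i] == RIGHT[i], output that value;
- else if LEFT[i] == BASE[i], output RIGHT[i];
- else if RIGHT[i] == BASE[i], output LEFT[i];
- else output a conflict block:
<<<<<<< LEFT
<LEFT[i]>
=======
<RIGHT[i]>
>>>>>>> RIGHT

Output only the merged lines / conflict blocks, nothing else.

Final LEFT:  [juliet, bravo, bravo, kilo]
Final RIGHT: [juliet, india, bravo, delta]
i=0: L=juliet R=juliet -> agree -> juliet
i=1: BASE=golf L=bravo R=india all differ -> CONFLICT
i=2: L=bravo R=bravo -> agree -> bravo
i=3: BASE=golf L=kilo R=delta all differ -> CONFLICT

Answer: juliet
<<<<<<< LEFT
bravo
=======
india
>>>>>>> RIGHT
bravo
<<<<<<< LEFT
kilo
=======
delta
>>>>>>> RIGHT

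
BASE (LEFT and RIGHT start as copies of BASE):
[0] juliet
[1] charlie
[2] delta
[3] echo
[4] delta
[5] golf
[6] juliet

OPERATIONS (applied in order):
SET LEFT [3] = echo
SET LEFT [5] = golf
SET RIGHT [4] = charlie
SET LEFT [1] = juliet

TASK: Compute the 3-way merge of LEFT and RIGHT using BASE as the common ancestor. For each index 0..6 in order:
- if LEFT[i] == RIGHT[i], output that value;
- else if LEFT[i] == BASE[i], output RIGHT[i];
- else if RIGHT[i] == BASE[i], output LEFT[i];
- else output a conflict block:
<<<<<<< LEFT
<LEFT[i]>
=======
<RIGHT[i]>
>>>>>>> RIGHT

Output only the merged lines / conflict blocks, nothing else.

Answer: juliet
juliet
delta
echo
charlie
golf
juliet

Derivation:
Final LEFT:  [juliet, juliet, delta, echo, delta, golf, juliet]
Final RIGHT: [juliet, charlie, delta, echo, charlie, golf, juliet]
i=0: L=juliet R=juliet -> agree -> juliet
i=1: L=juliet, R=charlie=BASE -> take LEFT -> juliet
i=2: L=delta R=delta -> agree -> delta
i=3: L=echo R=echo -> agree -> echo
i=4: L=delta=BASE, R=charlie -> take RIGHT -> charlie
i=5: L=golf R=golf -> agree -> golf
i=6: L=juliet R=juliet -> agree -> juliet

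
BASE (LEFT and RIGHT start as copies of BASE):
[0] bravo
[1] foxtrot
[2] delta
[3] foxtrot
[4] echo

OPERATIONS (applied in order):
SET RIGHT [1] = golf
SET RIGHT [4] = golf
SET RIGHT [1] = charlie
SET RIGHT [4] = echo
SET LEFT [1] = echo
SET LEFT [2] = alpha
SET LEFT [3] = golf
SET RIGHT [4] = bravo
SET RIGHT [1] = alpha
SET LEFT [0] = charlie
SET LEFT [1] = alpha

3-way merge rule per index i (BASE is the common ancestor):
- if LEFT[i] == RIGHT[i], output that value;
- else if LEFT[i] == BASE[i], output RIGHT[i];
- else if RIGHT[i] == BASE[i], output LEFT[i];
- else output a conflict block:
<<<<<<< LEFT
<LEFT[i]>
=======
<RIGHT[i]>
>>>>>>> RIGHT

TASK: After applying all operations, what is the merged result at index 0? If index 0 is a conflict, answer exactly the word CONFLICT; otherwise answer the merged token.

Final LEFT:  [charlie, alpha, alpha, golf, echo]
Final RIGHT: [bravo, alpha, delta, foxtrot, bravo]
i=0: L=charlie, R=bravo=BASE -> take LEFT -> charlie
i=1: L=alpha R=alpha -> agree -> alpha
i=2: L=alpha, R=delta=BASE -> take LEFT -> alpha
i=3: L=golf, R=foxtrot=BASE -> take LEFT -> golf
i=4: L=echo=BASE, R=bravo -> take RIGHT -> bravo
Index 0 -> charlie

Answer: charlie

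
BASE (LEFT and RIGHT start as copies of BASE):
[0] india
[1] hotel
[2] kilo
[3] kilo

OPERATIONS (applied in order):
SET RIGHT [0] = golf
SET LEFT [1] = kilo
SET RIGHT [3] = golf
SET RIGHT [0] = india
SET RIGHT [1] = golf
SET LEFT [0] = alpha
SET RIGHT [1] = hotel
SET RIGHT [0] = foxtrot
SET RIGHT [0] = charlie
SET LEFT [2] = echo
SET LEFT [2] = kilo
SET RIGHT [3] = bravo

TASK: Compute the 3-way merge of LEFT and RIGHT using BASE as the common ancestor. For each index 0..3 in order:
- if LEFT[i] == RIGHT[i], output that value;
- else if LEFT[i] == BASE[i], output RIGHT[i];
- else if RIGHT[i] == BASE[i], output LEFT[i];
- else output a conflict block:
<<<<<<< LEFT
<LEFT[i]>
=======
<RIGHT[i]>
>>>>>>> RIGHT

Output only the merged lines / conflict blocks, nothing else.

Final LEFT:  [alpha, kilo, kilo, kilo]
Final RIGHT: [charlie, hotel, kilo, bravo]
i=0: BASE=india L=alpha R=charlie all differ -> CONFLICT
i=1: L=kilo, R=hotel=BASE -> take LEFT -> kilo
i=2: L=kilo R=kilo -> agree -> kilo
i=3: L=kilo=BASE, R=bravo -> take RIGHT -> bravo

Answer: <<<<<<< LEFT
alpha
=======
charlie
>>>>>>> RIGHT
kilo
kilo
bravo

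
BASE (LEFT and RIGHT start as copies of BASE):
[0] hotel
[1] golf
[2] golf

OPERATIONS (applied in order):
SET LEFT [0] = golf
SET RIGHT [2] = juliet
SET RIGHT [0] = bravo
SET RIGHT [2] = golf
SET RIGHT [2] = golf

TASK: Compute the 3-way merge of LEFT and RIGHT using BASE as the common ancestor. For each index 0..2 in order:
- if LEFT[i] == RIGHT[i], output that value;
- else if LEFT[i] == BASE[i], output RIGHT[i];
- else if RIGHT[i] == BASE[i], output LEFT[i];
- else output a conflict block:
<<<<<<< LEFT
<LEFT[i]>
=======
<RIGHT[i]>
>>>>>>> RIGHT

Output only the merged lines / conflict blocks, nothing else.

Final LEFT:  [golf, golf, golf]
Final RIGHT: [bravo, golf, golf]
i=0: BASE=hotel L=golf R=bravo all differ -> CONFLICT
i=1: L=golf R=golf -> agree -> golf
i=2: L=golf R=golf -> agree -> golf

Answer: <<<<<<< LEFT
golf
=======
bravo
>>>>>>> RIGHT
golf
golf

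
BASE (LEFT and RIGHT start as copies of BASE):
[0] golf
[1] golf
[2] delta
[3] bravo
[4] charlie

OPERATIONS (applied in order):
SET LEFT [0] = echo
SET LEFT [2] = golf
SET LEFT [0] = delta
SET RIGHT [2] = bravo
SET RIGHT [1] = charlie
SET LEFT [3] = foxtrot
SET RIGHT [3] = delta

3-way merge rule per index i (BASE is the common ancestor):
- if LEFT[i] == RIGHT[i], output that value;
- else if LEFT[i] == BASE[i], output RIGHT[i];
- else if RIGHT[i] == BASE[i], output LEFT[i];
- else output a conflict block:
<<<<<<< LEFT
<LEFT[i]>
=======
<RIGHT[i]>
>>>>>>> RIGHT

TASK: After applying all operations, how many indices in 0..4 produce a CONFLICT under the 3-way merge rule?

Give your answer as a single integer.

Final LEFT:  [delta, golf, golf, foxtrot, charlie]
Final RIGHT: [golf, charlie, bravo, delta, charlie]
i=0: L=delta, R=golf=BASE -> take LEFT -> delta
i=1: L=golf=BASE, R=charlie -> take RIGHT -> charlie
i=2: BASE=delta L=golf R=bravo all differ -> CONFLICT
i=3: BASE=bravo L=foxtrot R=delta all differ -> CONFLICT
i=4: L=charlie R=charlie -> agree -> charlie
Conflict count: 2

Answer: 2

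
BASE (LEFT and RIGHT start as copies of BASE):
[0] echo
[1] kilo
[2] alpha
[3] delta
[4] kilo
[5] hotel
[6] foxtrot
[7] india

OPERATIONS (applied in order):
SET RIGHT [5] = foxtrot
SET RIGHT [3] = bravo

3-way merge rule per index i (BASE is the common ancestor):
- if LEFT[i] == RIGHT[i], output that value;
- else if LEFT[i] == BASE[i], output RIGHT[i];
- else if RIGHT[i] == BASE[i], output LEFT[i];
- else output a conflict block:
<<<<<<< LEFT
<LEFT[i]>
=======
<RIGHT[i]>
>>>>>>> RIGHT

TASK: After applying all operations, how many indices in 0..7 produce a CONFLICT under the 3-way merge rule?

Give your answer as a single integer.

Answer: 0

Derivation:
Final LEFT:  [echo, kilo, alpha, delta, kilo, hotel, foxtrot, india]
Final RIGHT: [echo, kilo, alpha, bravo, kilo, foxtrot, foxtrot, india]
i=0: L=echo R=echo -> agree -> echo
i=1: L=kilo R=kilo -> agree -> kilo
i=2: L=alpha R=alpha -> agree -> alpha
i=3: L=delta=BASE, R=bravo -> take RIGHT -> bravo
i=4: L=kilo R=kilo -> agree -> kilo
i=5: L=hotel=BASE, R=foxtrot -> take RIGHT -> foxtrot
i=6: L=foxtrot R=foxtrot -> agree -> foxtrot
i=7: L=india R=india -> agree -> india
Conflict count: 0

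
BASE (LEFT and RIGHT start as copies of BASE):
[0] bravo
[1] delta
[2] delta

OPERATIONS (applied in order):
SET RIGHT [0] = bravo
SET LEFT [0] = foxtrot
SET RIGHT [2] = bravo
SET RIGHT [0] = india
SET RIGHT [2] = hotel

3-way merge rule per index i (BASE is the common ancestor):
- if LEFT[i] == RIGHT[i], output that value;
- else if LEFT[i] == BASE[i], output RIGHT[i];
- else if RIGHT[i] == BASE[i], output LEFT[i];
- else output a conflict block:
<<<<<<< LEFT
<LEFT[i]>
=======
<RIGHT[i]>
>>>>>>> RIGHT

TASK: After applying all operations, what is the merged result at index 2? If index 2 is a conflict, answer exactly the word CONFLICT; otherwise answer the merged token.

Answer: hotel

Derivation:
Final LEFT:  [foxtrot, delta, delta]
Final RIGHT: [india, delta, hotel]
i=0: BASE=bravo L=foxtrot R=india all differ -> CONFLICT
i=1: L=delta R=delta -> agree -> delta
i=2: L=delta=BASE, R=hotel -> take RIGHT -> hotel
Index 2 -> hotel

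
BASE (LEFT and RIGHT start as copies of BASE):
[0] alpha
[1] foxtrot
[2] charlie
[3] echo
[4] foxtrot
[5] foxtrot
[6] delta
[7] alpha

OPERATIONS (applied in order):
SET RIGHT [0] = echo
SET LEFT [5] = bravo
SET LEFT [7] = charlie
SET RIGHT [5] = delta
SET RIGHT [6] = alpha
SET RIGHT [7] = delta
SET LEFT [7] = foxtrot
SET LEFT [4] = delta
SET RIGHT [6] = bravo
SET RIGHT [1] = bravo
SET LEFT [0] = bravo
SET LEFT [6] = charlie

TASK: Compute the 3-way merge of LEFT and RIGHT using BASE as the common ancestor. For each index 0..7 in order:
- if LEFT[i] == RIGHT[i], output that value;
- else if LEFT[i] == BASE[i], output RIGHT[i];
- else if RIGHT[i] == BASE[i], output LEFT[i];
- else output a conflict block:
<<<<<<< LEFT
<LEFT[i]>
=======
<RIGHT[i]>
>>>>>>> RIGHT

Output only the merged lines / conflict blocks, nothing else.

Final LEFT:  [bravo, foxtrot, charlie, echo, delta, bravo, charlie, foxtrot]
Final RIGHT: [echo, bravo, charlie, echo, foxtrot, delta, bravo, delta]
i=0: BASE=alpha L=bravo R=echo all differ -> CONFLICT
i=1: L=foxtrot=BASE, R=bravo -> take RIGHT -> bravo
i=2: L=charlie R=charlie -> agree -> charlie
i=3: L=echo R=echo -> agree -> echo
i=4: L=delta, R=foxtrot=BASE -> take LEFT -> delta
i=5: BASE=foxtrot L=bravo R=delta all differ -> CONFLICT
i=6: BASE=delta L=charlie R=bravo all differ -> CONFLICT
i=7: BASE=alpha L=foxtrot R=delta all differ -> CONFLICT

Answer: <<<<<<< LEFT
bravo
=======
echo
>>>>>>> RIGHT
bravo
charlie
echo
delta
<<<<<<< LEFT
bravo
=======
delta
>>>>>>> RIGHT
<<<<<<< LEFT
charlie
=======
bravo
>>>>>>> RIGHT
<<<<<<< LEFT
foxtrot
=======
delta
>>>>>>> RIGHT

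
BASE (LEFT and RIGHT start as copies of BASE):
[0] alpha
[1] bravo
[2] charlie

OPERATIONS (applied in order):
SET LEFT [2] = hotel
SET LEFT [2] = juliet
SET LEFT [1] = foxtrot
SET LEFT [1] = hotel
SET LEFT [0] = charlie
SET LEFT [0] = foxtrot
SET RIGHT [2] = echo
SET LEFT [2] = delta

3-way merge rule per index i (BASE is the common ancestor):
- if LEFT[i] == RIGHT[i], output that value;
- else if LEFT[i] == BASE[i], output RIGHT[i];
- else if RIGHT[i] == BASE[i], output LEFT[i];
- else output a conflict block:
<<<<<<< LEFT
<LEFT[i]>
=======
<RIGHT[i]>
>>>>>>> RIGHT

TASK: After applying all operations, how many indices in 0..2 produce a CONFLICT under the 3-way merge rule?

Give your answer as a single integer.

Final LEFT:  [foxtrot, hotel, delta]
Final RIGHT: [alpha, bravo, echo]
i=0: L=foxtrot, R=alpha=BASE -> take LEFT -> foxtrot
i=1: L=hotel, R=bravo=BASE -> take LEFT -> hotel
i=2: BASE=charlie L=delta R=echo all differ -> CONFLICT
Conflict count: 1

Answer: 1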